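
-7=-7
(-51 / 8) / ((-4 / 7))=357 / 32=11.16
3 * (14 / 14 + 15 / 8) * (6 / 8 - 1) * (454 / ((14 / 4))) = -15663 / 56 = -279.70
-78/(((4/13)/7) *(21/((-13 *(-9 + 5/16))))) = -9543.22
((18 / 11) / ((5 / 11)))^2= 324 / 25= 12.96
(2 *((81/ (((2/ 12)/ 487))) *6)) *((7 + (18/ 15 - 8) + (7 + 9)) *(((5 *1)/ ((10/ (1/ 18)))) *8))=51123312/ 5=10224662.40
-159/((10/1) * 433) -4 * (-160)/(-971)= -2925589/4204430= -0.70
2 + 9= 11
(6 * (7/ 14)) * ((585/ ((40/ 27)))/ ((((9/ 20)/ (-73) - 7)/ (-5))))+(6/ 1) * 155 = 36321465/ 20458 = 1775.42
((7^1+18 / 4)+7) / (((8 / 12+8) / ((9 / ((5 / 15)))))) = 2997 / 52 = 57.63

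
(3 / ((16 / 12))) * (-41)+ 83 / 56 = -5083 / 56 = -90.77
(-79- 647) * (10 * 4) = -29040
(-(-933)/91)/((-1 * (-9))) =311/273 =1.14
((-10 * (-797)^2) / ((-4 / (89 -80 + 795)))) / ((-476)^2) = 638385045 / 113288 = 5635.06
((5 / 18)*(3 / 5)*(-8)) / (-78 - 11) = 4 / 267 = 0.01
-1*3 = -3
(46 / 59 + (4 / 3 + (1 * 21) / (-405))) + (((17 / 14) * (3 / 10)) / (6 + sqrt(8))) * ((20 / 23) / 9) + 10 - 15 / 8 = 732033367 / 71812440 - 17 * sqrt(2) / 6762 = 10.19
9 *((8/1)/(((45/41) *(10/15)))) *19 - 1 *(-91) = 9803/5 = 1960.60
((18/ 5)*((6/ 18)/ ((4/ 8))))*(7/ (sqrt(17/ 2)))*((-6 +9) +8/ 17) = 4956*sqrt(34)/ 1445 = 20.00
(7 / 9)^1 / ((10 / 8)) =28 / 45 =0.62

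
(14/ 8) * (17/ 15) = 119/ 60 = 1.98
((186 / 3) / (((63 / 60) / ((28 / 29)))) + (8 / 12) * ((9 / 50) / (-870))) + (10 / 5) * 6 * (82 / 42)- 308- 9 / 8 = -139269209 / 609000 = -228.69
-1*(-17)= 17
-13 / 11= -1.18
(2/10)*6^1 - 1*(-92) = 466/5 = 93.20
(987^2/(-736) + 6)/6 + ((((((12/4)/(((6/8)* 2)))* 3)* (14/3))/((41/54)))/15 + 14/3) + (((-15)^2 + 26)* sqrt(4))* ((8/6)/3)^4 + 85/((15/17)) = -191162319607/1979847360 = -96.55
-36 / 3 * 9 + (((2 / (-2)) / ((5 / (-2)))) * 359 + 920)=4778 / 5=955.60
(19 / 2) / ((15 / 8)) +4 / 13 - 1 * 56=-9872 / 195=-50.63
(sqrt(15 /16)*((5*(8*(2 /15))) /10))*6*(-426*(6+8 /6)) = -12496*sqrt(15) /5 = -9679.36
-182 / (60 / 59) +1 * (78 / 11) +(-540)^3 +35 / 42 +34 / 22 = -25981587967 / 165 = -157464169.50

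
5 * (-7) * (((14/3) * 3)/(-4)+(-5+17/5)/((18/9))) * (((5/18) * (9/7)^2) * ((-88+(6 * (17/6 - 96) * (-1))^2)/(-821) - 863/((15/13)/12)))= -14862797307/22988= -646545.91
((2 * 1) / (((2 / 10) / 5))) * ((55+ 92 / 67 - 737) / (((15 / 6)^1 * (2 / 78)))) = -35569560 / 67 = -530888.96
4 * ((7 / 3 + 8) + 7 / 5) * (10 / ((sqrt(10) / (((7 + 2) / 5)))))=2112 * sqrt(10) / 25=267.15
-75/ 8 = -9.38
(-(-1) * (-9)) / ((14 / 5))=-45 / 14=-3.21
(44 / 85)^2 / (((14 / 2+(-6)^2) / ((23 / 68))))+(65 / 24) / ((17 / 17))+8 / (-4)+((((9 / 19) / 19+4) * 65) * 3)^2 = 10175773282817125003 / 16518890483400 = 616008.28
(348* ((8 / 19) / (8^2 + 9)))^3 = 21577826304 / 2668267603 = 8.09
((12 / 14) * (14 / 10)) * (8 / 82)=24 / 205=0.12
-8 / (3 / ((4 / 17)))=-32 / 51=-0.63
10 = 10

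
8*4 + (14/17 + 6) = 660/17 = 38.82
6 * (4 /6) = 4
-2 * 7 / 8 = -7 / 4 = -1.75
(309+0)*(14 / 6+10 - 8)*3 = 4017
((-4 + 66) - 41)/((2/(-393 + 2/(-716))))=-2954595/716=-4126.53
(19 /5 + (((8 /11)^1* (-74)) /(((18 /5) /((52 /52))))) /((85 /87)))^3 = -33576349395581 /22069810125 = -1521.37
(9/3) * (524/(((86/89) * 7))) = 69954/301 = 232.41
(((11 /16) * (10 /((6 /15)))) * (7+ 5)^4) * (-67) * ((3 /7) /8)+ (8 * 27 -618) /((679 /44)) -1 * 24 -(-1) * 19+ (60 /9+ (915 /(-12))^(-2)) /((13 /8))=-3151294085116439 /2463395025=-1279248.38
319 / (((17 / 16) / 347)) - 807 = 1757369 / 17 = 103374.65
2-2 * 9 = -16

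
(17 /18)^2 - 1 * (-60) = 19729 /324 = 60.89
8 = 8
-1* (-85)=85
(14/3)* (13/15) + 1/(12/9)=863/180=4.79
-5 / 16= -0.31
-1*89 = -89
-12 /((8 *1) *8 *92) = -3 /1472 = -0.00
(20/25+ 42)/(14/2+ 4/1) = 214/55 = 3.89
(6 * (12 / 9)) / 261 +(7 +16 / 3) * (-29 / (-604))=98183 / 157644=0.62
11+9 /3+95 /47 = 753 /47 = 16.02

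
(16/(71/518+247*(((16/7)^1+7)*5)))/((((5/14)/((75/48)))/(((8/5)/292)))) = 14504/433650733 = 0.00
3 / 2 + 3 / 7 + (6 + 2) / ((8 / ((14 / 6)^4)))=35801 / 1134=31.57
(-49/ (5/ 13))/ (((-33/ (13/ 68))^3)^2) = -3074677333/ 638420934922800353280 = -0.00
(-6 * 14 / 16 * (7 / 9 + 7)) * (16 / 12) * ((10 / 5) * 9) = -980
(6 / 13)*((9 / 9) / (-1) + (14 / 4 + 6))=3.92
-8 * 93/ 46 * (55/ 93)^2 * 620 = -242000/ 69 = -3507.25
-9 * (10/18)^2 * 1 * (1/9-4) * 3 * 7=6125/27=226.85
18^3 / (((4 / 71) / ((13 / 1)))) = 1345734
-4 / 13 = -0.31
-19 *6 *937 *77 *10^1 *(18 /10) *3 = -444149244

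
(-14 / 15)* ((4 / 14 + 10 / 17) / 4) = -52 / 255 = -0.20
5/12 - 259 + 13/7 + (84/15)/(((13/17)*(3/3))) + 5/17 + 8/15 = -7690931/30940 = -248.58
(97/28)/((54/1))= 97/1512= 0.06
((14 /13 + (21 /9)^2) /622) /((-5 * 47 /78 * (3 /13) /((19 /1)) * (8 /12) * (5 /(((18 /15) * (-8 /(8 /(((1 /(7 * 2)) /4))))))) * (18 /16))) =26923 /16444125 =0.00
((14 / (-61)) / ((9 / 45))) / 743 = -70 / 45323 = -0.00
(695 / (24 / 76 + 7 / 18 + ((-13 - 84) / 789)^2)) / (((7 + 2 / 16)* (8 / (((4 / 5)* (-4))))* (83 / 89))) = -27382070368 / 471087831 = -58.13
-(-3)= 3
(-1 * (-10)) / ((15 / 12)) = 8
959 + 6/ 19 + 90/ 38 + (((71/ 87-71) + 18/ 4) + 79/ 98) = 72638630/ 80997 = 896.81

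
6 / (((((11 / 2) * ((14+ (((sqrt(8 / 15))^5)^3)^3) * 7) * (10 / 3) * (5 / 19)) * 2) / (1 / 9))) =63814629157225045076094147589174099266529083251953125 / 90516013462484758588620912792387088901800515068870541226 - 2097833467867258386854707200000000000000000000 * sqrt(30) / 316806047118696655060173194773354811156301802741046894291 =0.00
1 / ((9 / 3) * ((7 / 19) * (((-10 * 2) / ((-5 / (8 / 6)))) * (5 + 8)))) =19 / 1456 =0.01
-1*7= -7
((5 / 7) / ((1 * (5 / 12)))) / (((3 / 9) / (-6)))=-216 / 7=-30.86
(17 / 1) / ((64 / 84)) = 357 / 16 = 22.31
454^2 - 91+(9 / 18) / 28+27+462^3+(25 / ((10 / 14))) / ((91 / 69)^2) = 935205982129 / 9464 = 98817200.14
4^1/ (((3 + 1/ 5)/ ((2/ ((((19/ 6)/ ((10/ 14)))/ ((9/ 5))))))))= 1.02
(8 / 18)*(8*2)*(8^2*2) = 8192 / 9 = 910.22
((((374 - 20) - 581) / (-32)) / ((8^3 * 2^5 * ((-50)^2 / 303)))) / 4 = 0.00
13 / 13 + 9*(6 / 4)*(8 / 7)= 115 / 7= 16.43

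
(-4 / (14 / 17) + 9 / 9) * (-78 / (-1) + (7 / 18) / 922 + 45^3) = -648687855 / 1844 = -351783.00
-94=-94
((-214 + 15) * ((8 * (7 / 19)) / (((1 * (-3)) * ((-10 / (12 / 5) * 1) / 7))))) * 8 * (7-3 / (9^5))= -34393415168 / 1869885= -18393.33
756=756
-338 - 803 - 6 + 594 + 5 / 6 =-3313 / 6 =-552.17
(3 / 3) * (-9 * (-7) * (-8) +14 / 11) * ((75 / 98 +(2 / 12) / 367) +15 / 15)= -75256190 / 84777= -887.70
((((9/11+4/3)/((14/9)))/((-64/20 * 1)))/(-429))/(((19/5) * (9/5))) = 8875/60252192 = 0.00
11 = 11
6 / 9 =2 / 3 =0.67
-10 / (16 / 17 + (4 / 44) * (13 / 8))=-14960 / 1629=-9.18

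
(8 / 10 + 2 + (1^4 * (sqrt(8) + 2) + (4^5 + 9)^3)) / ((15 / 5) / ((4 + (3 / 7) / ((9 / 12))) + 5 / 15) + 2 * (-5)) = -567686015027 / 4835 - 206 * sqrt(2) / 967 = -117411792.45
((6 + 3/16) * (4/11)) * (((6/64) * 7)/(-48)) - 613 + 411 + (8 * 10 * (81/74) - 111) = -17084699/75776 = -225.46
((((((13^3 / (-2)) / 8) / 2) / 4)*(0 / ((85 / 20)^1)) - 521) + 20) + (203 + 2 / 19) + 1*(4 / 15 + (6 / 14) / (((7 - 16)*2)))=-395877 / 1330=-297.65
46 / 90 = 23 / 45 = 0.51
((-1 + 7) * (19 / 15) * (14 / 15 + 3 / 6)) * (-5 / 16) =-817 / 240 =-3.40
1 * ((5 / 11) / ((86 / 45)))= 225 / 946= 0.24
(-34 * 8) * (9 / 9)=-272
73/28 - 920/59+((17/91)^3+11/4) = -909626381/88921378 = -10.23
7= 7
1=1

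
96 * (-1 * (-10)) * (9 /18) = 480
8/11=0.73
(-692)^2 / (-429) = -478864 / 429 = -1116.23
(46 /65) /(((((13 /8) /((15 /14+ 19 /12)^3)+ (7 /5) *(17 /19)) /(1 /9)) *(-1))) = -9692281558 /165105386901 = -0.06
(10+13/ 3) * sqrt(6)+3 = 3+43 * sqrt(6)/ 3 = 38.11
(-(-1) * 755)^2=570025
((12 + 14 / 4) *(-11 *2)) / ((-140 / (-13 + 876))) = 294283 / 140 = 2102.02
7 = 7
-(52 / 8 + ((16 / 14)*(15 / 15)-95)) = 1223 / 14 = 87.36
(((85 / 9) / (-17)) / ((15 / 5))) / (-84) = 5 / 2268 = 0.00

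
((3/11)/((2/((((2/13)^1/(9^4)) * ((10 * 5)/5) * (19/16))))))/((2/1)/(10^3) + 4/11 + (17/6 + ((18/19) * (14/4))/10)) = 225625/20978798958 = 0.00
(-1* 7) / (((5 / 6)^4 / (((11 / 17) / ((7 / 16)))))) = -228096 / 10625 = -21.47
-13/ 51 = -0.25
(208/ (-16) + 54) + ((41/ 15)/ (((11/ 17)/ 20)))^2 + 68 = 7246.69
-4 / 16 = -1 / 4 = -0.25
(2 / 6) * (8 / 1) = 8 / 3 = 2.67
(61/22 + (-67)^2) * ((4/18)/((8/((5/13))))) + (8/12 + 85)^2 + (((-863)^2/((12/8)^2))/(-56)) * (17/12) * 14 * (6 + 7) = -46845706961/30888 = -1516631.28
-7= -7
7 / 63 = 1 / 9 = 0.11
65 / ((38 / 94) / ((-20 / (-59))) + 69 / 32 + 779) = 488800 / 5883263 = 0.08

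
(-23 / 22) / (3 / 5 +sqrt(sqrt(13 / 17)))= -23 / (22*(3 / 5 +13^(1 / 4)*17^(3 / 4) / 17))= -0.68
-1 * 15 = -15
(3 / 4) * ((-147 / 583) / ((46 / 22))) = -0.09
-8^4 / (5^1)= -4096 / 5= -819.20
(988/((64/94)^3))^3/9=16864426665281097840041/4947802324992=3408468155.67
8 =8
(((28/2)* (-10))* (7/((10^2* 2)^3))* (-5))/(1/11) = 539/80000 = 0.01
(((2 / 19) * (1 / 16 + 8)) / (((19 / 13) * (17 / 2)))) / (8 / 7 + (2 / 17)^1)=3913 / 72200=0.05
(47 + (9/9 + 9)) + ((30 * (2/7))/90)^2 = 25141/441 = 57.01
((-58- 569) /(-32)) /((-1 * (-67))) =627 /2144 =0.29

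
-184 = -184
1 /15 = 0.07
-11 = -11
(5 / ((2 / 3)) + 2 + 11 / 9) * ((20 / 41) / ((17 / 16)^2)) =4.63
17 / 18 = 0.94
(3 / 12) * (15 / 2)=15 / 8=1.88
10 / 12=5 / 6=0.83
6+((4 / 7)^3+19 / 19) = 2465 / 343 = 7.19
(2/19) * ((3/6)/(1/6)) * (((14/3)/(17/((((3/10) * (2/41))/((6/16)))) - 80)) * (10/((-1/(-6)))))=2688/10811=0.25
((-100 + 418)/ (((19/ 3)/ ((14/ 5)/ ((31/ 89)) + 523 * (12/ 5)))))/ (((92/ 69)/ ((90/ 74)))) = 1260866979/ 21793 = 57856.51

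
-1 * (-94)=94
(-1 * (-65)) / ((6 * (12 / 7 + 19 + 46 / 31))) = 14105 / 28902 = 0.49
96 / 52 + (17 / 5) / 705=84821 / 45825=1.85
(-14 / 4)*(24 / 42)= -2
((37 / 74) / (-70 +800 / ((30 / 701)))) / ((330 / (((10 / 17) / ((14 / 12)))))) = 3 / 73133830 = 0.00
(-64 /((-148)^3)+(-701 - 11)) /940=-7212987 /9522764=-0.76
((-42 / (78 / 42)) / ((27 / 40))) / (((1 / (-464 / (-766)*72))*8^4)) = -7105 / 19916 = -0.36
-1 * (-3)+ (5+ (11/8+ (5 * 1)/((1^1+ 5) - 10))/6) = 385/48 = 8.02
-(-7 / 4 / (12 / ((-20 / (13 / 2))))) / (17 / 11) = -385 / 1326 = -0.29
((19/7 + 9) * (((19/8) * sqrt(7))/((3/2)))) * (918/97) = 119187 * sqrt(7)/679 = 464.42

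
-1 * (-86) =86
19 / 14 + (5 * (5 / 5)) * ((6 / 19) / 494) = 89377 / 65702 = 1.36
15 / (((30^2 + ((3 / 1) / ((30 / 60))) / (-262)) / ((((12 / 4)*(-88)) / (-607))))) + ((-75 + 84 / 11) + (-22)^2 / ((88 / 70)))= 83349500662 / 262399423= 317.64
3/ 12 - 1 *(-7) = 29/ 4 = 7.25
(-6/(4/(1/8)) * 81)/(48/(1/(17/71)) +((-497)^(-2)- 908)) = 60023187/3543124912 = 0.02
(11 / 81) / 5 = 11 / 405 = 0.03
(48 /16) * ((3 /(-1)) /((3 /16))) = -48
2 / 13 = 0.15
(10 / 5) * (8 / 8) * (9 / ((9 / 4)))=8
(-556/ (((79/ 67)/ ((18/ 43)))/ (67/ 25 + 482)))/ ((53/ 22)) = -178747463664/ 4501025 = -39712.61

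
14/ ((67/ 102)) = 1428/ 67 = 21.31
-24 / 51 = -8 / 17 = -0.47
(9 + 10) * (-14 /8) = -133 /4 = -33.25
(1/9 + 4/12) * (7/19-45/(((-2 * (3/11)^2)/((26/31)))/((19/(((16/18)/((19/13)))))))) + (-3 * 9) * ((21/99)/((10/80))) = 405495493/116622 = 3477.01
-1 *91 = -91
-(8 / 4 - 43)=41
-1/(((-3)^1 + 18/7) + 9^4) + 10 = 459233/45924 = 10.00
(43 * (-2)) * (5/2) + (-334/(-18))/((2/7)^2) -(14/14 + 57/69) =8677/828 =10.48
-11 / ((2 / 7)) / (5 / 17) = -1309 / 10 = -130.90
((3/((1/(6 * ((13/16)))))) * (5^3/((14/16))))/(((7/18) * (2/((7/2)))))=131625/14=9401.79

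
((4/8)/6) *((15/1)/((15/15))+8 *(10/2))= 55/12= 4.58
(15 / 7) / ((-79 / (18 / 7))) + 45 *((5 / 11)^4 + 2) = 5205696795 / 56675311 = 91.85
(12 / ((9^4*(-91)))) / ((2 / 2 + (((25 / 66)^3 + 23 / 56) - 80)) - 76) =21296 / 163740043701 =0.00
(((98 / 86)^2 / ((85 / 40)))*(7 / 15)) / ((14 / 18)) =57624 / 157165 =0.37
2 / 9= 0.22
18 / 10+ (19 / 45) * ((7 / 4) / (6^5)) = 1.80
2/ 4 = 1/ 2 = 0.50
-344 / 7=-49.14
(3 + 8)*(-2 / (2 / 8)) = -88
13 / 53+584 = 30965 / 53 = 584.25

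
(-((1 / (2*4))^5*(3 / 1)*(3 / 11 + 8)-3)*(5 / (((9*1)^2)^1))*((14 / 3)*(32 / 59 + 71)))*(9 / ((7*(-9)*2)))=-281679055 / 63799296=-4.42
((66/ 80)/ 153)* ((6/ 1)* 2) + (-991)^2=166953781/ 170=982081.06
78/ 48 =13/ 8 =1.62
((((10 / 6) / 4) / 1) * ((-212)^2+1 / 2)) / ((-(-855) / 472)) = 93043 / 9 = 10338.11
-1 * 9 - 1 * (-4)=-5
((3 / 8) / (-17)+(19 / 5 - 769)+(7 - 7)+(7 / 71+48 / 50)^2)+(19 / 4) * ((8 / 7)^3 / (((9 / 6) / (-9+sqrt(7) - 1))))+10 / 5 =-356860469163271 / 440911065000+4864 * sqrt(7) / 1029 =-796.86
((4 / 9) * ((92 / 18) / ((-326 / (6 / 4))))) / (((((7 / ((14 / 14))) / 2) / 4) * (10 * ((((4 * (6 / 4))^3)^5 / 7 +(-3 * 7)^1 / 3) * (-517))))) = 184 / 5349099442195100295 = 0.00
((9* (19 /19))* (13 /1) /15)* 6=234 /5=46.80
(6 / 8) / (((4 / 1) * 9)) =1 / 48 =0.02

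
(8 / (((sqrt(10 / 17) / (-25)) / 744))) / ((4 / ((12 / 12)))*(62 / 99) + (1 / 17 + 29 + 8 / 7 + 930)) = -10956330*sqrt(170) / 708853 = -201.53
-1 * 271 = -271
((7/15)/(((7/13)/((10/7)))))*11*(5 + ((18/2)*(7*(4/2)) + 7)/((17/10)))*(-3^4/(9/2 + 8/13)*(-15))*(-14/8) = -1065346425/2261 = -471183.74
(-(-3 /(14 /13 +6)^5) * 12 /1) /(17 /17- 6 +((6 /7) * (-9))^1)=-23391459 /146645638912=-0.00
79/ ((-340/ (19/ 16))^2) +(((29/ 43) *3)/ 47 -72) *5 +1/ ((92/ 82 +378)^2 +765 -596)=-208210011968419364157/ 578708708154265600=-359.78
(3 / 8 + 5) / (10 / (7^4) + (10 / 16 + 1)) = 103243 / 31293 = 3.30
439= 439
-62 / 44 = -31 / 22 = -1.41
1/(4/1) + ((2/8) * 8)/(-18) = 5/36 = 0.14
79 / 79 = 1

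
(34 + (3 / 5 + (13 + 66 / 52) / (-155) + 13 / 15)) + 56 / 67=29331533 / 810030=36.21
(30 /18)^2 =25 /9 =2.78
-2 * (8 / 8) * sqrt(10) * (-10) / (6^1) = 10.54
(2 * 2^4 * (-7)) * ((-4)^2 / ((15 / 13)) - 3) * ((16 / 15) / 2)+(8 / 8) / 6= -584117 / 450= -1298.04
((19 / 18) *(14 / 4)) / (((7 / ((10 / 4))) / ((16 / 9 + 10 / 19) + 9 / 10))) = 5479 / 1296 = 4.23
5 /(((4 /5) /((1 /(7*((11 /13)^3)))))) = 54925 /37268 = 1.47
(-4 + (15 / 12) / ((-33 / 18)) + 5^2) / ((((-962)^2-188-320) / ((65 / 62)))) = 9685 / 420537568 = 0.00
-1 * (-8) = 8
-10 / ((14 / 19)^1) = -95 / 7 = -13.57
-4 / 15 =-0.27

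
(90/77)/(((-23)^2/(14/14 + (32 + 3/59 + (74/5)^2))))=6693012/12016235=0.56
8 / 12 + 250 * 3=2252 / 3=750.67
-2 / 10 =-1 / 5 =-0.20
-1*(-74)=74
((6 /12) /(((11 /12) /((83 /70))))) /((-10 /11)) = -249 /350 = -0.71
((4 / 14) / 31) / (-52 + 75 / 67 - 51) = -67 / 740621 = -0.00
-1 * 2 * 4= -8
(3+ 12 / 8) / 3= 3 / 2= 1.50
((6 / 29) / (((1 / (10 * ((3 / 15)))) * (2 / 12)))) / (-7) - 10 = -10.35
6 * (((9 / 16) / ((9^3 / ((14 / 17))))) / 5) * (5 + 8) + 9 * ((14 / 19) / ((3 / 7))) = 2700649 / 174420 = 15.48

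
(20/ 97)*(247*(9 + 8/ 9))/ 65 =6764/ 873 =7.75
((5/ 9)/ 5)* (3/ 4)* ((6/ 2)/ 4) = 1/ 16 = 0.06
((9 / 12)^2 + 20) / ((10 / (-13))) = -4277 / 160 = -26.73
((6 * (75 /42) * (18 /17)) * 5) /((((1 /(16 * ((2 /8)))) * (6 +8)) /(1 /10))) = 1.62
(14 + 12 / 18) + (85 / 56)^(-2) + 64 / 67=23316836 / 1452225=16.06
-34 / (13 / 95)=-3230 / 13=-248.46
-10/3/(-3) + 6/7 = 124/63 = 1.97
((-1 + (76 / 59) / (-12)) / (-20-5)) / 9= 0.00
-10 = -10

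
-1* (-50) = 50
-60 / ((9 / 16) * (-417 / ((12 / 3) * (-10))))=-12800 / 1251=-10.23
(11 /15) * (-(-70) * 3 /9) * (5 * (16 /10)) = 1232 /9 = 136.89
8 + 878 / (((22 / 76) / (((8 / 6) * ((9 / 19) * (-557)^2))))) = 594324274.18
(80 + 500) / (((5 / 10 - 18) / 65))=-15080 / 7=-2154.29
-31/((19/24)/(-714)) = 531216/19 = 27958.74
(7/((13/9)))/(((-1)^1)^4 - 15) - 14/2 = -191/26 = -7.35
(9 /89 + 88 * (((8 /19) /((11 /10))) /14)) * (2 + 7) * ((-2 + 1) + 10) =203.08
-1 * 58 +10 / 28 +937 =12311 / 14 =879.36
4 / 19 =0.21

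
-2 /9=-0.22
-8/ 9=-0.89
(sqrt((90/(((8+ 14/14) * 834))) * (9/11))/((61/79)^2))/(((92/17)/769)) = 81588593 * sqrt(22935)/523425628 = 23.61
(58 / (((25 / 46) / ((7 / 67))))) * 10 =37352 / 335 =111.50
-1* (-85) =85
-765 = -765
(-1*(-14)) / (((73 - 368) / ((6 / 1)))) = -84 / 295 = -0.28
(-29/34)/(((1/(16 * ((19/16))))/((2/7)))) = -4.63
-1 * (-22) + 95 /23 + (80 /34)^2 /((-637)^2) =70477648641 /2697146543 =26.13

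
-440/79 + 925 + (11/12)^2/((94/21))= 919.62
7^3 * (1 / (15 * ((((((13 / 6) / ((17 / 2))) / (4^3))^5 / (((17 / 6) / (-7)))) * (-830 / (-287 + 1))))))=-188588815106319581184 / 59264075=-3182177653263.29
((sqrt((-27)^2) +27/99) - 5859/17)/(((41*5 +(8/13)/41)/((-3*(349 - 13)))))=31886081136/20434051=1560.44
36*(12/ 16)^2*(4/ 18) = 9/ 2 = 4.50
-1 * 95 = -95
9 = 9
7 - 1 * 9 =-2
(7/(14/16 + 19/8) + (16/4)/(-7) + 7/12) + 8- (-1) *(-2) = 8917/1092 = 8.17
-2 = -2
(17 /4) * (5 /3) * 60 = 425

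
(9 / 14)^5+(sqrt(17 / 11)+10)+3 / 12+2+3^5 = sqrt(187) / 11+137338625 / 537824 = 256.60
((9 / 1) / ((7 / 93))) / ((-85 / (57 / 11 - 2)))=-837 / 187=-4.48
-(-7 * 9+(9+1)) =53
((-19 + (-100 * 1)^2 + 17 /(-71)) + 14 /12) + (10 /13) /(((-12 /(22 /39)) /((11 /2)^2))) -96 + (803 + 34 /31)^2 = 272506499706721 /415117404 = 656456.46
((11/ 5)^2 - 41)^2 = 817216/ 625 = 1307.55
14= 14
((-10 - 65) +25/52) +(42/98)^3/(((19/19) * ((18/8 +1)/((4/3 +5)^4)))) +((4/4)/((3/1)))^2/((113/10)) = -644680661/18139212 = -35.54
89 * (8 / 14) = 356 / 7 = 50.86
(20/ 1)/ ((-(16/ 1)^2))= -5/ 64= -0.08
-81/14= -5.79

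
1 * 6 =6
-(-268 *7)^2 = -3519376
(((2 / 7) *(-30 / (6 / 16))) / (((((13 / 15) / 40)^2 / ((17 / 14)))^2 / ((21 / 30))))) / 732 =-12484800000000 / 85368829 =-146245.42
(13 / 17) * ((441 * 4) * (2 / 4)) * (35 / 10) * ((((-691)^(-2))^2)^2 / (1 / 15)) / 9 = 66885 / 883635795163673427985457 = 0.00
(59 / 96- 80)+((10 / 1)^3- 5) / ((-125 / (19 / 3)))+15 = -91839 / 800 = -114.80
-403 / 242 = -1.67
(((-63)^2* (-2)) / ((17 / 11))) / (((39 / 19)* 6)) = -417.05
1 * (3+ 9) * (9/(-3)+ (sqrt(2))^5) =-36+ 48 * sqrt(2) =31.88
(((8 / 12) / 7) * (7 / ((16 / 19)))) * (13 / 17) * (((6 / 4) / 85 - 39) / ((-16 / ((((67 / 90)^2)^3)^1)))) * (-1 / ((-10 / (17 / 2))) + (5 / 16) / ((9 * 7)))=0.21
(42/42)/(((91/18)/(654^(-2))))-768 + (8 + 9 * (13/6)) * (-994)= -60768297225/2162342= -28103.00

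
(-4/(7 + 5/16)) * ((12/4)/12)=-16/117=-0.14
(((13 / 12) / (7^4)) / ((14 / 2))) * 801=3471 / 67228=0.05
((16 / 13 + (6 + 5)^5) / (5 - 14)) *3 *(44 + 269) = -16803116.08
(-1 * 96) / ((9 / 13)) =-416 / 3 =-138.67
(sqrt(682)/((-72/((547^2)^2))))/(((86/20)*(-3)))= 447630128405*sqrt(682)/4644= 2517209058.43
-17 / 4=-4.25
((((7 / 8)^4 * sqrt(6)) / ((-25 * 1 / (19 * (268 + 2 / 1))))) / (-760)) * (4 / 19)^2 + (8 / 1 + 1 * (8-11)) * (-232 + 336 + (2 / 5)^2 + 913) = 5085.82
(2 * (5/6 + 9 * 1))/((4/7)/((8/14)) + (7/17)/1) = 1003/72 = 13.93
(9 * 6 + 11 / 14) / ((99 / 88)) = 3068 / 63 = 48.70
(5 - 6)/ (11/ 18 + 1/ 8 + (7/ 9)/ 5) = -120/ 107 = -1.12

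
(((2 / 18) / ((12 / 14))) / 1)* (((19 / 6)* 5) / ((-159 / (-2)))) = 665 / 25758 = 0.03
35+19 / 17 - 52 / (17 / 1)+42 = 75.06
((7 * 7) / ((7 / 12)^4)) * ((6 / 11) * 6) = 746496 / 539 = 1384.96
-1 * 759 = -759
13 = 13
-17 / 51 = -1 / 3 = -0.33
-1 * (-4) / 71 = 4 / 71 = 0.06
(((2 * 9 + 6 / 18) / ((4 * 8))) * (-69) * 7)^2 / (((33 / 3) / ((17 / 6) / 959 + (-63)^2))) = 23256142807975 / 841728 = 27629047.40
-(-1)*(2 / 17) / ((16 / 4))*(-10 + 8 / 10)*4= -92 / 85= -1.08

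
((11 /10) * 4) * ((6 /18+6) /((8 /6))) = 209 /10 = 20.90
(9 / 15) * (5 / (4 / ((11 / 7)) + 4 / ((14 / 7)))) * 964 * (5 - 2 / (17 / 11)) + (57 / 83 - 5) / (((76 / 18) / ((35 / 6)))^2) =2349.60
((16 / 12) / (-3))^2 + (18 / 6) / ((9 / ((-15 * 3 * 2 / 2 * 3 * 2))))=-89.80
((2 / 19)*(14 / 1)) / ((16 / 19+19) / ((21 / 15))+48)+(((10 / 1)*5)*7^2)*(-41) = -830620854 / 8269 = -100449.98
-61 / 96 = -0.64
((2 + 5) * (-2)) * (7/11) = -98/11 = -8.91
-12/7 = -1.71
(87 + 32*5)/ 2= 247/ 2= 123.50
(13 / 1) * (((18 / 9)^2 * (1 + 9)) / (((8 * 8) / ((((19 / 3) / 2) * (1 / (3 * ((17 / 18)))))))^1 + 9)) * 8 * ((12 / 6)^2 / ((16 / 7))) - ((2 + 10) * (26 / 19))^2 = -72622576 / 454499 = -159.79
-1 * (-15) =15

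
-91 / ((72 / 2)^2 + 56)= -7 / 104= -0.07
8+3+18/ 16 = 97/ 8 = 12.12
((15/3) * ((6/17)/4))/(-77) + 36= 94233/2618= 35.99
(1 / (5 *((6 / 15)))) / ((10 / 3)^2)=0.04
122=122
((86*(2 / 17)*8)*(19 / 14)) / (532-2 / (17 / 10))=0.21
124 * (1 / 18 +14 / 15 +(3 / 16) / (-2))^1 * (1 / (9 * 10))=39959 / 32400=1.23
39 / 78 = 1 / 2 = 0.50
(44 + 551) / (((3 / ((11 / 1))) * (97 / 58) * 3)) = 379610 / 873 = 434.83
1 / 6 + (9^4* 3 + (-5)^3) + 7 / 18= 176027 / 9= 19558.56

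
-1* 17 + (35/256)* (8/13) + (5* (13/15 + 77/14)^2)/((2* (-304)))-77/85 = -439103369/24186240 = -18.16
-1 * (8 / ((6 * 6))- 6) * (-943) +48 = -48604 / 9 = -5400.44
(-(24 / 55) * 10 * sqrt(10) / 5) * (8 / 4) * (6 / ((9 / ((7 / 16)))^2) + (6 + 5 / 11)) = -49183 * sqrt(10) / 4356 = -35.70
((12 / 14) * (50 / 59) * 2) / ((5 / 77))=1320 / 59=22.37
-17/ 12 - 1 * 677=-8141/ 12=-678.42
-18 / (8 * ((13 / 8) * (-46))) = 9 / 299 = 0.03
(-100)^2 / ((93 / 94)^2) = 88360000 / 8649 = 10216.21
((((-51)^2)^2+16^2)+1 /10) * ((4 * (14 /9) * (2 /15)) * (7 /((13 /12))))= 106082367328 /2925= 36267476.01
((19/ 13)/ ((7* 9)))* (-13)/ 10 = -19/ 630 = -0.03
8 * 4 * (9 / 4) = 72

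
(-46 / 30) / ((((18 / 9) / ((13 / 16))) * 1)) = -299 / 480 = -0.62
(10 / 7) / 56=5 / 196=0.03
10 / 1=10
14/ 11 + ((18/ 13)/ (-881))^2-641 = -923051794169/ 1442883299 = -639.73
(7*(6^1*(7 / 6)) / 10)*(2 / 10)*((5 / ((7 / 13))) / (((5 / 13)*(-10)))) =-1183 / 500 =-2.37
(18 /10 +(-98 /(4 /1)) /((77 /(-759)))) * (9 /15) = 7299 /50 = 145.98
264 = 264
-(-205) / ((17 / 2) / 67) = 27470 / 17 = 1615.88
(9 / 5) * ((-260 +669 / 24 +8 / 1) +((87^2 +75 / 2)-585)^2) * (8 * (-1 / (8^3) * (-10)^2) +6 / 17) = -107338945.65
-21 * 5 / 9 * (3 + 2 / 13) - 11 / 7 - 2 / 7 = -10552 / 273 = -38.65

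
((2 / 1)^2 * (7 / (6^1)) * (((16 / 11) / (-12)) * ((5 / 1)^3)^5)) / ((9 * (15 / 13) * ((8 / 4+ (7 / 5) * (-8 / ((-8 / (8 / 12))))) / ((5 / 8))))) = -13885498046875 / 39204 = -354185747.55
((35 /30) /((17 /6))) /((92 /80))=140 /391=0.36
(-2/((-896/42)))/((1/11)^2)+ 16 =875/32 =27.34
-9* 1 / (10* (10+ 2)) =-3 / 40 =-0.08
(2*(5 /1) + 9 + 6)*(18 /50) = 9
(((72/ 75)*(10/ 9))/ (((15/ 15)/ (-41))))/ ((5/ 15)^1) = -656/ 5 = -131.20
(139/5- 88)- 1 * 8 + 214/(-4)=-1217/10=-121.70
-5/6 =-0.83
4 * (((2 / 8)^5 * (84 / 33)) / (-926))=-7 / 651904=-0.00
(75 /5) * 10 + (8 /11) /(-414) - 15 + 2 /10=1539232 /11385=135.20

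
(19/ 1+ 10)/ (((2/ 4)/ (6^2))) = 2088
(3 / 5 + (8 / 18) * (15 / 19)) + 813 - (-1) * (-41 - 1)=220006 / 285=771.95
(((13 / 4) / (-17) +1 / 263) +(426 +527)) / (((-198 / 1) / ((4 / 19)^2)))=-34080202 / 159789069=-0.21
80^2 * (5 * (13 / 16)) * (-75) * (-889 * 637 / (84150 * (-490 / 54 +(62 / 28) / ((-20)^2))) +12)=-6370970229000000 / 256407481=-24847052.84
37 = 37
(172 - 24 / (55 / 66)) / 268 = 179 / 335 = 0.53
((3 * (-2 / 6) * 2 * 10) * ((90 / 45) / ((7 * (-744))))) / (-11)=-5 / 7161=-0.00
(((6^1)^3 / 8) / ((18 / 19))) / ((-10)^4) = 57 / 20000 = 0.00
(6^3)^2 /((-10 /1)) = -23328 /5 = -4665.60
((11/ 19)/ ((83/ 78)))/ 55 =78/ 7885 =0.01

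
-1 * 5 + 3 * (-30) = -95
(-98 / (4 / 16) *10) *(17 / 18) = -3702.22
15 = 15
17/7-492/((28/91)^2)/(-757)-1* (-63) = 1532333/21196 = 72.29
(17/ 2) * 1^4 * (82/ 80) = 8.71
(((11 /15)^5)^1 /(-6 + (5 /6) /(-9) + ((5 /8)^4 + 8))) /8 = 82458112 /6407409375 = 0.01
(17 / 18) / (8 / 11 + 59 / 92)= 8602 / 12465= 0.69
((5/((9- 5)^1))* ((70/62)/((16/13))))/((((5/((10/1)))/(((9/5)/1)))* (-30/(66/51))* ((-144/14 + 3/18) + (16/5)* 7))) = -315315/21746128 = -0.01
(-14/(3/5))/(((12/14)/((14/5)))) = -686/9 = -76.22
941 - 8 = 933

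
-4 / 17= -0.24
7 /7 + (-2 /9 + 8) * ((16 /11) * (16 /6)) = 9257 /297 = 31.17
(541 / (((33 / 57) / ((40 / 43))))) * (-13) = -5345080 / 473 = -11300.38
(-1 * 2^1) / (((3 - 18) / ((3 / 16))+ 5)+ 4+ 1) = 1 / 35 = 0.03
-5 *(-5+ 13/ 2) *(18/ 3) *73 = -3285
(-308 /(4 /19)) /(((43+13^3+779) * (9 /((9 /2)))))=-1463 /6038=-0.24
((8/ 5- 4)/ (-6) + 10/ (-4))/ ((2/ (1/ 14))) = -3/ 40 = -0.08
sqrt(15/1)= sqrt(15)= 3.87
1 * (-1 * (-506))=506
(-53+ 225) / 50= 86 / 25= 3.44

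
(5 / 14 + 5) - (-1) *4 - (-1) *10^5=1400131 / 14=100009.36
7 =7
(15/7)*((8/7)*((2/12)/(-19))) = -20/931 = -0.02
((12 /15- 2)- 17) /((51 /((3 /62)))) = -91 /5270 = -0.02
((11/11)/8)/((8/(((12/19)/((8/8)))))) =3/304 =0.01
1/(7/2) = 0.29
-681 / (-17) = 681 / 17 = 40.06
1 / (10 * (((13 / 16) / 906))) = 7248 / 65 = 111.51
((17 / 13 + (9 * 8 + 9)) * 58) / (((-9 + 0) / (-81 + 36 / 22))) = 42096.64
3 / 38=0.08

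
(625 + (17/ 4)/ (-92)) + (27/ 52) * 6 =628.07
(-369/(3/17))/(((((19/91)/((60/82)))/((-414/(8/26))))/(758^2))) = 5665018540329.47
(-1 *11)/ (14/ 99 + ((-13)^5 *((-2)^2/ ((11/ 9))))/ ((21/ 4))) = 7623/ 160398478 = 0.00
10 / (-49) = -10 / 49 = -0.20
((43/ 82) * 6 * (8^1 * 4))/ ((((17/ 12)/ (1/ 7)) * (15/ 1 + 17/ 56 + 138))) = 396288/ 5983745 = 0.07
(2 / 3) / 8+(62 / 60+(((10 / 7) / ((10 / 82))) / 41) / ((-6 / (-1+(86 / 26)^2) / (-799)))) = 3846523 / 10140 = 379.34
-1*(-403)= 403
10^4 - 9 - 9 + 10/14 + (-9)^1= 69816/7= 9973.71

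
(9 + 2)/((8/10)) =55/4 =13.75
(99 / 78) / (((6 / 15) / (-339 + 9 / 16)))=-893475 / 832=-1073.89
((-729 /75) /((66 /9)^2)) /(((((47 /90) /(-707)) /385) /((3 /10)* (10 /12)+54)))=21138223239 /4136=5110788.98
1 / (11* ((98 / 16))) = 8 / 539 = 0.01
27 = 27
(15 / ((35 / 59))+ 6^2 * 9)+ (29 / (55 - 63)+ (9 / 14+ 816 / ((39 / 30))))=709069 / 728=974.00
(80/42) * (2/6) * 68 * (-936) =-282880/7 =-40411.43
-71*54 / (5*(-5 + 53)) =-639 / 40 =-15.98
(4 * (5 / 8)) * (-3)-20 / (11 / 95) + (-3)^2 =-3767 / 22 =-171.23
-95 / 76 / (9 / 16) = -20 / 9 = -2.22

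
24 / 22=12 / 11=1.09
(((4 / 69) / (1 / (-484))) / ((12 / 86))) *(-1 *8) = 332992 / 207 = 1608.66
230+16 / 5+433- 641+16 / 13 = 1718 / 65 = 26.43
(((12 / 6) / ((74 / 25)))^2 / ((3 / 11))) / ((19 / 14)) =96250 / 78033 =1.23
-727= -727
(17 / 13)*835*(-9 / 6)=-42585 / 26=-1637.88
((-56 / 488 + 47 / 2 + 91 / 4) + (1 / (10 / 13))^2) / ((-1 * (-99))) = 0.48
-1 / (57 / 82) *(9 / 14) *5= -615 / 133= -4.62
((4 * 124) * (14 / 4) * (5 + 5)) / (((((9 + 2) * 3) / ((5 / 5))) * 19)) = 17360 / 627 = 27.69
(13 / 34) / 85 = 13 / 2890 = 0.00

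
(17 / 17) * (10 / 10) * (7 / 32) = 7 / 32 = 0.22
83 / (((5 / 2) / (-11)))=-1826 / 5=-365.20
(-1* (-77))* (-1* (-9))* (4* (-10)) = -27720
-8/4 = -2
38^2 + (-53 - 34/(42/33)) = 9550/7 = 1364.29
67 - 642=-575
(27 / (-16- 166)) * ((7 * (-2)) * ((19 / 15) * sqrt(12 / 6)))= 171 * sqrt(2) / 65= 3.72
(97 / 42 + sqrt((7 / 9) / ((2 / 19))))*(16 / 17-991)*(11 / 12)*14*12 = -1295987*sqrt(266) / 51-17958677 / 51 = -766580.10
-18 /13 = -1.38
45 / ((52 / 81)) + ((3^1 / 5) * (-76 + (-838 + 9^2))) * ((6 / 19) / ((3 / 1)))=86379 / 4940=17.49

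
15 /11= 1.36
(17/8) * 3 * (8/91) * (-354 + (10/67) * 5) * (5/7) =-6035340/42679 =-141.41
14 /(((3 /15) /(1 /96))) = 35 /48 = 0.73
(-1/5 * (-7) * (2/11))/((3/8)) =112/165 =0.68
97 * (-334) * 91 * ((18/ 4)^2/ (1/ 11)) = -1313431119/ 2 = -656715559.50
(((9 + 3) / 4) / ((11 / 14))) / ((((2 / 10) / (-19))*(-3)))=1330 / 11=120.91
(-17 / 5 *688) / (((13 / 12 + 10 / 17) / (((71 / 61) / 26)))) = -84702432 / 1352065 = -62.65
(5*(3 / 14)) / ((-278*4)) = -15 / 15568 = -0.00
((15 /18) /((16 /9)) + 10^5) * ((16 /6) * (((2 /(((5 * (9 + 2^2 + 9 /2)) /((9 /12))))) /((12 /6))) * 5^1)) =91429 /8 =11428.62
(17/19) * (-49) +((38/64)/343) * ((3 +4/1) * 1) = -1305783/29792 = -43.83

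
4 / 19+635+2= 12107 / 19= 637.21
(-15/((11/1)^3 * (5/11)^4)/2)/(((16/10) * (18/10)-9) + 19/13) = 429/15140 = 0.03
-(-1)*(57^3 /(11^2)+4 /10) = 926207 /605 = 1530.92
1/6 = 0.17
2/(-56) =-1/28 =-0.04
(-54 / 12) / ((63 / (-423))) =423 / 14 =30.21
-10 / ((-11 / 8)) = 80 / 11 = 7.27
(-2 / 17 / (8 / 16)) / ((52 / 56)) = -56 / 221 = -0.25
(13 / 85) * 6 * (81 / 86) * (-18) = -56862 / 3655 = -15.56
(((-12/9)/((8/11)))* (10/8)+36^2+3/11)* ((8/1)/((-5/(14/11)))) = -4782554/1815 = -2635.02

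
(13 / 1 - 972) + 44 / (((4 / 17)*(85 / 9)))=-4696 / 5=-939.20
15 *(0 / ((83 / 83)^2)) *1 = 0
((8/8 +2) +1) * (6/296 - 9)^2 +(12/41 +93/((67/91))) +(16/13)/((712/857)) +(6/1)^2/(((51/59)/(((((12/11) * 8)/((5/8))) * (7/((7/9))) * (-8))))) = -674036008082089187/16272979176740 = -41420.57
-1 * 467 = -467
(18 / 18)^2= 1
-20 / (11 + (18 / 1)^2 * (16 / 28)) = -140 / 1373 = -0.10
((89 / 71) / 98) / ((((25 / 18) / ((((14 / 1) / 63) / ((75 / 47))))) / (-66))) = -184052 / 2174375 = -0.08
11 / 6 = 1.83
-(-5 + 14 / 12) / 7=23 / 42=0.55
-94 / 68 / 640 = -47 / 21760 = -0.00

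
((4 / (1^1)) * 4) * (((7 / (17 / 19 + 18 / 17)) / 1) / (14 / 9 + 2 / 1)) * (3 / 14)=8721 / 2524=3.46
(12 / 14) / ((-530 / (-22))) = 66 / 1855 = 0.04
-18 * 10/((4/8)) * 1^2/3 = -120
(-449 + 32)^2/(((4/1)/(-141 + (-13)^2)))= 1217223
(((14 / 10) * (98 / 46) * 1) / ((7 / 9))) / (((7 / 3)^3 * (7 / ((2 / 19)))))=486 / 107065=0.00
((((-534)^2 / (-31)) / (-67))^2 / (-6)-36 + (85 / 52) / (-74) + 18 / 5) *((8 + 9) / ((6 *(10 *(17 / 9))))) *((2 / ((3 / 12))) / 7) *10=-5441.06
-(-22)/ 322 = 11/ 161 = 0.07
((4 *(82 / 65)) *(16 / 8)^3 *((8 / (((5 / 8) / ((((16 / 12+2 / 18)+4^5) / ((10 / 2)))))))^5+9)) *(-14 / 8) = -25394029919104969436953218043184 / 2883251953125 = -8807426590514145439.70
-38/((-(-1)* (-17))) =38/17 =2.24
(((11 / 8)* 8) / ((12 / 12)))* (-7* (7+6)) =-1001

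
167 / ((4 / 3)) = 501 / 4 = 125.25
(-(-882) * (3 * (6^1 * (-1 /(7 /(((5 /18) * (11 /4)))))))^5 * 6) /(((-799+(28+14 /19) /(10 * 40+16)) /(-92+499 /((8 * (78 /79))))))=-12383924040675 /2217942272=-5583.52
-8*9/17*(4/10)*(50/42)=-240/119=-2.02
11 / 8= 1.38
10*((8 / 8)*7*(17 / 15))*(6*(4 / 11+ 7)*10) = 385560 / 11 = 35050.91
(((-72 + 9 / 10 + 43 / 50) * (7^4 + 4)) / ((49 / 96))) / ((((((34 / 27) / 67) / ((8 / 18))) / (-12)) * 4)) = 97788577536 / 4165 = 23478650.07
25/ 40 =5/ 8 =0.62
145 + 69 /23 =148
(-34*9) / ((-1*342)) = 17 / 19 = 0.89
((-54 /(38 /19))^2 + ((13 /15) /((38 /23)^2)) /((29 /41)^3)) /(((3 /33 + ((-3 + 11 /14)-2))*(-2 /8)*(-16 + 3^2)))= -101.15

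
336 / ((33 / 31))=3472 / 11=315.64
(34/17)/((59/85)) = 170/59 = 2.88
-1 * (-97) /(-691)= -97 /691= -0.14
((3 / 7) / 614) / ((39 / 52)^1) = 2 / 2149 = 0.00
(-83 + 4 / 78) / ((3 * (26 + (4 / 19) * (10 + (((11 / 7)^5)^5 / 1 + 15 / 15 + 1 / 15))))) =-412143913538228013140511275 / 253954402808659416829638300342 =-0.00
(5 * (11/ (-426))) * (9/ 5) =-33/ 142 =-0.23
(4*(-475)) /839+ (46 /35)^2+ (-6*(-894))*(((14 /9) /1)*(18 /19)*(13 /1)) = 2006716085056 /19527725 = 102762.41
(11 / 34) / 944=11 / 32096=0.00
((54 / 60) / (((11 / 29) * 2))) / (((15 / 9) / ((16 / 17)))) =3132 / 4675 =0.67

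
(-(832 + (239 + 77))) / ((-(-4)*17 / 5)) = -1435 / 17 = -84.41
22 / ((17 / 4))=88 / 17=5.18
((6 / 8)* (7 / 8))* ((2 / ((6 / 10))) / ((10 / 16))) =7 / 2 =3.50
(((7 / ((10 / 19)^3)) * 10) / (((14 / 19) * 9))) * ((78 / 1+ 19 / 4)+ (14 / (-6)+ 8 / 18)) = 379364431 / 64800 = 5854.39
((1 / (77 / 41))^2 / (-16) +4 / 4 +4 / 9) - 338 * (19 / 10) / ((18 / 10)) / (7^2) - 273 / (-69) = -4141047 / 2181872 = -1.90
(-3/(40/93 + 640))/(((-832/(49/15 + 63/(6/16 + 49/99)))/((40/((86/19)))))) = 1382149167/367033496960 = 0.00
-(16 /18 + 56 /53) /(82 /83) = -38512 /19557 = -1.97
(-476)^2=226576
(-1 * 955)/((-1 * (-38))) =-955/38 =-25.13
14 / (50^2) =7 / 1250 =0.01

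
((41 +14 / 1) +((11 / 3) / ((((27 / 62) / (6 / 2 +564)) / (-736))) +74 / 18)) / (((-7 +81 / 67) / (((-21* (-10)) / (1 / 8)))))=296618524720 / 291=1019307645.09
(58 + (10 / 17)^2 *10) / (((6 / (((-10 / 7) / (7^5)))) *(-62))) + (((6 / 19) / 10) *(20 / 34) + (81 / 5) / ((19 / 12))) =10.25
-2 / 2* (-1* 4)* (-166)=-664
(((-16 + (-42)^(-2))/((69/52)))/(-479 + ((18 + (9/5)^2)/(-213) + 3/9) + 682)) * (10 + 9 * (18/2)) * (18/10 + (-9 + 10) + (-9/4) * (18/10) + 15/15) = 8466194425/6272541324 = 1.35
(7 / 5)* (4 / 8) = 7 / 10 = 0.70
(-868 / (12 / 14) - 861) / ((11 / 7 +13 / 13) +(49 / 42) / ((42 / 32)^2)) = -576.75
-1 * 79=-79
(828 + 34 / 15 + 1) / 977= 12469 / 14655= 0.85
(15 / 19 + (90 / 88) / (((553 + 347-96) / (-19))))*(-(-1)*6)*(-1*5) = -2571975 / 112024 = -22.96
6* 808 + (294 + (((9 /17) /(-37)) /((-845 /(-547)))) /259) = 707846660967 /137659795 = 5142.00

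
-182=-182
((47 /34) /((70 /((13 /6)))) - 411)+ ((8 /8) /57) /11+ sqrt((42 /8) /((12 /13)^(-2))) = -408835087 /994840+ 6 *sqrt(21) /13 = -408.84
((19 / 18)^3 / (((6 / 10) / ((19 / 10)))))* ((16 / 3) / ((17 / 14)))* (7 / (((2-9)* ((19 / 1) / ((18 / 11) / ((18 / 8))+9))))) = -10274782 / 1226907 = -8.37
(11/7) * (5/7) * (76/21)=4180/1029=4.06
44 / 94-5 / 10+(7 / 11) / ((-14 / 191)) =-4505 / 517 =-8.71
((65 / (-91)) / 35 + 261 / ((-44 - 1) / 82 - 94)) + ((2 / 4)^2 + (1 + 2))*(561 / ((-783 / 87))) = -205.36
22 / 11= 2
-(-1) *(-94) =-94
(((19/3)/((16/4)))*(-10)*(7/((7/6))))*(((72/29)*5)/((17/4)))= -277.48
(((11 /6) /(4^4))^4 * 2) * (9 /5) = 14641 /1546188226560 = 0.00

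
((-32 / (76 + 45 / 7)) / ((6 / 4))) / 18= -0.01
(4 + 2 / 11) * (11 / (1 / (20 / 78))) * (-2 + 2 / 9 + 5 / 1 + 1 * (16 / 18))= 17020 / 351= 48.49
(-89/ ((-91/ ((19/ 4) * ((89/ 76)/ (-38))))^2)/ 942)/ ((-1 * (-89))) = -7921/ 2883638704128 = -0.00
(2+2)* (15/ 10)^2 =9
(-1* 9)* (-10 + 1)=81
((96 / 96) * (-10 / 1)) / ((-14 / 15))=75 / 7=10.71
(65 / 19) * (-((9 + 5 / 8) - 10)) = 195 / 152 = 1.28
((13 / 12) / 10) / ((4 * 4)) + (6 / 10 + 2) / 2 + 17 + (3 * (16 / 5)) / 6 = 38221 / 1920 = 19.91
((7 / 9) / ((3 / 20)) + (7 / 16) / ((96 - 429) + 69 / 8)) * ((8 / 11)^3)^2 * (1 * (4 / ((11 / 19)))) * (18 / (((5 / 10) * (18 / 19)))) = 91657555935232 / 455122878705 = 201.39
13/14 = 0.93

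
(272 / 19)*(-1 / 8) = -34 / 19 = -1.79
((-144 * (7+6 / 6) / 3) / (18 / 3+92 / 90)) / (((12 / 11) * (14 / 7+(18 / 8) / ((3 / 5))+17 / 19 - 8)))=300960 / 8137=36.99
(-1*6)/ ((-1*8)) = 0.75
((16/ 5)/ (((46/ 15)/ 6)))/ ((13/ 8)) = 1152/ 299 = 3.85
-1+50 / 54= -2 / 27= -0.07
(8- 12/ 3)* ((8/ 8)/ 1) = 4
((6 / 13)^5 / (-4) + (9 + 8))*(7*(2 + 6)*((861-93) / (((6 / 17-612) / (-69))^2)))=10372290610450944 / 1115100182677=9301.67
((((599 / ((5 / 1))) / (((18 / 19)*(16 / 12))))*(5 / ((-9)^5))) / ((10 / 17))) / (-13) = 193477 / 184232880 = 0.00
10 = 10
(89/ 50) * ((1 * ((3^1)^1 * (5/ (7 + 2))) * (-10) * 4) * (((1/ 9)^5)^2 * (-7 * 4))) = 9968/ 10460353203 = 0.00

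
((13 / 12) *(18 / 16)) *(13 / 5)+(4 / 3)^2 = 7123 / 1440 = 4.95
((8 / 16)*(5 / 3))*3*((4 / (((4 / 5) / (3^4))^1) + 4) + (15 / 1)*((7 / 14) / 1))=4165 / 4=1041.25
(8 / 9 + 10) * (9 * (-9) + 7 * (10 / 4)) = -6223 / 9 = -691.44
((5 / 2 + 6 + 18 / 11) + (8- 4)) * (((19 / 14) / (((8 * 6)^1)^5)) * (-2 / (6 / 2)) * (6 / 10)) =-5909 / 196199055360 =-0.00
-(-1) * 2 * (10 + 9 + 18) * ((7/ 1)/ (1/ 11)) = 5698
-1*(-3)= 3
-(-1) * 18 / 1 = 18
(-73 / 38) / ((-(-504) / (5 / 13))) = -365 / 248976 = -0.00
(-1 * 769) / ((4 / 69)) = -53061 / 4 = -13265.25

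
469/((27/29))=13601/27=503.74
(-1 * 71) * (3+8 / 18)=-2201 / 9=-244.56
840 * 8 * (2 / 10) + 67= 1411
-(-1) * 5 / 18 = 5 / 18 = 0.28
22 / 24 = 11 / 12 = 0.92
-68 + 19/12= -797/12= -66.42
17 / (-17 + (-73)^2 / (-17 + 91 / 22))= -4811 / 122049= -0.04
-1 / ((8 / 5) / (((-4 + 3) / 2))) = 5 / 16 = 0.31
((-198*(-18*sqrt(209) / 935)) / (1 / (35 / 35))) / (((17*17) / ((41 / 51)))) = 4428*sqrt(209) / 417605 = 0.15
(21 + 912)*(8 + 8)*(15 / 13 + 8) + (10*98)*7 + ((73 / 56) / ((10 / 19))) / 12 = 12536930671 / 87360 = 143508.82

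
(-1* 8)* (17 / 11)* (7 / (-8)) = 119 / 11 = 10.82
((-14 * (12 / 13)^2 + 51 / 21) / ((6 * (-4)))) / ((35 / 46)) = 0.52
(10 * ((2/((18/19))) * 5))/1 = 950/9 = 105.56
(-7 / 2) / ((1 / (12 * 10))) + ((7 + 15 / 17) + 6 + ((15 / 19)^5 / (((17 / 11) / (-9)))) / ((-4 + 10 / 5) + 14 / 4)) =-17145106246 / 42093683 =-407.31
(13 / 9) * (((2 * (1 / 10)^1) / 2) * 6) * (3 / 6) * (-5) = -13 / 6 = -2.17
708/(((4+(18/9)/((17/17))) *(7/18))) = 2124/7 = 303.43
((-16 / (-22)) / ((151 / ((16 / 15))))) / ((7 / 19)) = 0.01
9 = 9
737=737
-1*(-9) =9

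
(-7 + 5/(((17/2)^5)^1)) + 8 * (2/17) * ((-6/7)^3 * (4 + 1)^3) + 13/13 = -39003082826/487010951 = -80.09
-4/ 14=-2/ 7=-0.29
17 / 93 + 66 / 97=7787 / 9021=0.86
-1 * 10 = -10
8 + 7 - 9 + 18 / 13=96 / 13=7.38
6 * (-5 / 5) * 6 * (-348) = 12528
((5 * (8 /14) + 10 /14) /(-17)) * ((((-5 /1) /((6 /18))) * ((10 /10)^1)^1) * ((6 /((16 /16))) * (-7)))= -2250 /17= -132.35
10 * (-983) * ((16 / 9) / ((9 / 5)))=-786400 / 81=-9708.64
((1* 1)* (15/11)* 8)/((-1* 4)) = -30/11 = -2.73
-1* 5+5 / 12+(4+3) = 29 / 12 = 2.42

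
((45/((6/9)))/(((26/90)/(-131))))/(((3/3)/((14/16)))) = -5570775/208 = -26782.57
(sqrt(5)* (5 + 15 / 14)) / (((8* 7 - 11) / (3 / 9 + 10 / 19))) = 119* sqrt(5) / 1026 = 0.26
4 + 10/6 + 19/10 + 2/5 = 239/30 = 7.97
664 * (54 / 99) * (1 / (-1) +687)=2733024 / 11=248456.73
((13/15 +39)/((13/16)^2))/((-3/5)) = -11776/117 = -100.65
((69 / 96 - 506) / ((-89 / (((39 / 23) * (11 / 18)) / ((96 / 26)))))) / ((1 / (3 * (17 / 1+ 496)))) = 223475967 / 91136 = 2452.12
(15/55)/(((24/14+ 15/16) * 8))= 14/1089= 0.01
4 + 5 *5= 29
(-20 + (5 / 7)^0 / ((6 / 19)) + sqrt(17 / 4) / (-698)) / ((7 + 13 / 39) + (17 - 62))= 3 * sqrt(17) / 157748 + 101 / 226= 0.45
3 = 3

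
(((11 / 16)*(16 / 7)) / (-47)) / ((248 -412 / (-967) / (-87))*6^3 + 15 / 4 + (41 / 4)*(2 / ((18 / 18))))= -1233892 / 1977760868419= -0.00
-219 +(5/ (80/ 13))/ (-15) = -52573/ 240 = -219.05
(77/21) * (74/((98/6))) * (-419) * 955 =-325718030/49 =-6647306.73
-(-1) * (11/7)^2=121/49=2.47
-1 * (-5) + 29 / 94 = 499 / 94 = 5.31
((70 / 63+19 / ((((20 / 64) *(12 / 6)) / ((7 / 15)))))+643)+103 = 171292 / 225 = 761.30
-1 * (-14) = 14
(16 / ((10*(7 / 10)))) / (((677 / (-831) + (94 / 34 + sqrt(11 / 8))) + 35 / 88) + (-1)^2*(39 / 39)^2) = 0.51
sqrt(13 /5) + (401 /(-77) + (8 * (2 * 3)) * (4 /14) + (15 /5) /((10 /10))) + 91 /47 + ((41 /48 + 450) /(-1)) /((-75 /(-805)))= -12574296139 /2605680 + sqrt(65) /5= -4824.11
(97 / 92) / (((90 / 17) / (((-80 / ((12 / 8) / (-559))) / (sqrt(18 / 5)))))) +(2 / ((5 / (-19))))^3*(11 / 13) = -603592 / 1625 +1843582*sqrt(10) / 1863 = 2757.88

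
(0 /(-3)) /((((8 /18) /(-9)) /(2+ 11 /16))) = 0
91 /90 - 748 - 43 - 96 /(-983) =-69881677 /88470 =-789.89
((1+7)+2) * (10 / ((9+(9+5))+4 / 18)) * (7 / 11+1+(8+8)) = 174600 / 2299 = 75.95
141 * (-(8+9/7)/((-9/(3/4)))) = 3055/28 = 109.11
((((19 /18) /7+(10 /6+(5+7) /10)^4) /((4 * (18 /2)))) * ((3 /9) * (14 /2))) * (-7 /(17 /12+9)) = -335790623 /113906250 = -2.95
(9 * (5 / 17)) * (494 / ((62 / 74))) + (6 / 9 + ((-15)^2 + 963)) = 4346812 / 1581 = 2749.41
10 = 10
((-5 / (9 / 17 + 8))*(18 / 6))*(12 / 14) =-306 / 203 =-1.51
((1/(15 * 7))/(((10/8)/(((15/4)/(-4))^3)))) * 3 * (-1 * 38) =2565/3584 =0.72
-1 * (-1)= 1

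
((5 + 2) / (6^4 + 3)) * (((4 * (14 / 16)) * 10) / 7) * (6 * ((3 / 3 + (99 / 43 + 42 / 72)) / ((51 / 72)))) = 280700 / 316523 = 0.89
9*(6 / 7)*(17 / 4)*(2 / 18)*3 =153 / 14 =10.93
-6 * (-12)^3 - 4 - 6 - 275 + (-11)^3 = 8752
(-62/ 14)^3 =-29791/ 343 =-86.85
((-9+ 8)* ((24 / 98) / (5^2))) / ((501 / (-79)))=316 / 204575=0.00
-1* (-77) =77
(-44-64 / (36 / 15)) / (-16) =53 / 12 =4.42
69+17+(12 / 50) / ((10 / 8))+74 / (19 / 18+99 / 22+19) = 2464304 / 27625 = 89.21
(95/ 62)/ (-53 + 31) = -0.07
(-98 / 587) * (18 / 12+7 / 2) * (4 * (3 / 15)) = -392 / 587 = -0.67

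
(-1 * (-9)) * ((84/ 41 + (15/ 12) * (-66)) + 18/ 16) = -713.94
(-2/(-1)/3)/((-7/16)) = -32/21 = -1.52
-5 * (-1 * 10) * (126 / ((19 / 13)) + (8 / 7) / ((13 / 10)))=7528900 / 1729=4354.48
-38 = -38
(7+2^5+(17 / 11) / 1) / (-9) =-4.51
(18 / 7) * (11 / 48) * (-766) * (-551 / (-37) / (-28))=6964089 / 29008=240.07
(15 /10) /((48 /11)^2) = 121 /1536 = 0.08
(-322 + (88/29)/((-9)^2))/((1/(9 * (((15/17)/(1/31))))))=-117224950/1479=-79259.60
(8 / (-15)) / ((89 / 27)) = -72 / 445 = -0.16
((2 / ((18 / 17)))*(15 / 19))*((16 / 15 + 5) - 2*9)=-3043 / 171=-17.80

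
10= 10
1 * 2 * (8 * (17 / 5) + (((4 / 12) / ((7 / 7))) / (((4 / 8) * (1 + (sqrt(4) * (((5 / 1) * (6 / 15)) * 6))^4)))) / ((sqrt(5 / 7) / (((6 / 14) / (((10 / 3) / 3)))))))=18 * sqrt(35) / 58060975 + 272 / 5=54.40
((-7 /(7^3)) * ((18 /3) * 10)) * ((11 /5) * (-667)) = 1796.82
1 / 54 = 0.02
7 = 7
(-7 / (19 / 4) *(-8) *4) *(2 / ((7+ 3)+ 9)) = 1792 / 361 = 4.96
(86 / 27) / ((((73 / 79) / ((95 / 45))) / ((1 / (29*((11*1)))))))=0.02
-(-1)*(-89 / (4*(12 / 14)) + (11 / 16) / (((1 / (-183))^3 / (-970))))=24521608453 / 6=4086934742.17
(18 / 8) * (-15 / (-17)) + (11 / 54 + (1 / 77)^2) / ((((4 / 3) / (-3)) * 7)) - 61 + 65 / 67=-58.11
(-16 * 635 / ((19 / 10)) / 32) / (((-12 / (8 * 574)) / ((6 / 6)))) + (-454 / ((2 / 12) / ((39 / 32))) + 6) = 27648073 / 456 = 60631.74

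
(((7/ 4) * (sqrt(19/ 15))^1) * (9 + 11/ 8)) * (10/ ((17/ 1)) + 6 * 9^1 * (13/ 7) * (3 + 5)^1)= 3964993 * sqrt(285)/ 4080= 16406.07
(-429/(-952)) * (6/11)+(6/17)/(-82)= 0.24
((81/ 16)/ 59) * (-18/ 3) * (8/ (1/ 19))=-4617/ 59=-78.25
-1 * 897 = -897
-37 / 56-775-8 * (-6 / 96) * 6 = -43269 / 56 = -772.66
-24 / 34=-12 / 17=-0.71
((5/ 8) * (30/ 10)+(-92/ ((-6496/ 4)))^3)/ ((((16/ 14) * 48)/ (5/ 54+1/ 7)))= 2792231977/ 346930988544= 0.01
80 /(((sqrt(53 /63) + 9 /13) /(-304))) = 89631360 /1927 - 6165120 *sqrt(371) /1927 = -15110.14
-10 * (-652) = 6520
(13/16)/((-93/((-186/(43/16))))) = 26/43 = 0.60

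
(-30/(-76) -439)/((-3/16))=133336/57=2339.23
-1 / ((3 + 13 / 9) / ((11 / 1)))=-99 / 40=-2.48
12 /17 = 0.71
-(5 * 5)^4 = -390625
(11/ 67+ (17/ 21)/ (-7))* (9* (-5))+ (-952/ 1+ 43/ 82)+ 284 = -180276379/ 269206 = -669.66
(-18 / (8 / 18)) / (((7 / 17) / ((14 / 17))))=-81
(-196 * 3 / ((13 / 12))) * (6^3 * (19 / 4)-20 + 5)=-548739.69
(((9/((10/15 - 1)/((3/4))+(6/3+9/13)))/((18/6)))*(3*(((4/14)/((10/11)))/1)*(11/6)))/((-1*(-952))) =42471/17526320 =0.00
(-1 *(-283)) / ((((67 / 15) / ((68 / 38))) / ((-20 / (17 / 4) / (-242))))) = 339600 / 154033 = 2.20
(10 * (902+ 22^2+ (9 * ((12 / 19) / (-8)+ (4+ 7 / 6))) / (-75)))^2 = 69286874176 / 361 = 191930399.38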